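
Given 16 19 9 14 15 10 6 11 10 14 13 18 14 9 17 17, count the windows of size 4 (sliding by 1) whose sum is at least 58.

16 19 9 14 → sum 58  ≥ 58 ✓
19 9 14 15 → sum 57
9 14 15 10 → sum 48
14 15 10 6 → sum 45
15 10 6 11 → sum 42
10 6 11 10 → sum 37
6 11 10 14 → sum 41
11 10 14 13 → sum 48
10 14 13 18 → sum 55
14 13 18 14 → sum 59  ≥ 58 ✓
13 18 14 9 → sum 54
18 14 9 17 → sum 58  ≥ 58 ✓
14 9 17 17 → sum 57
3 windows satisfy the condition.

3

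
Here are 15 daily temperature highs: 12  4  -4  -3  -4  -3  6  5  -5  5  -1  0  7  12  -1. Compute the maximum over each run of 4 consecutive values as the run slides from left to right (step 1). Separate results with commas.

12, 4, -3, 6, 6, 6, 6, 5, 5, 7, 12, 12

Sliding a size-4 window across the 15 values:
[12, 4, -4, -3] → max 12
[4, -4, -3, -4] → max 4
[-4, -3, -4, -3] → max -3
[-3, -4, -3, 6] → max 6
[-4, -3, 6, 5] → max 6
[-3, 6, 5, -5] → max 6
[6, 5, -5, 5] → max 6
[5, -5, 5, -1] → max 5
[-5, 5, -1, 0] → max 5
[5, -1, 0, 7] → max 7
[-1, 0, 7, 12] → max 12
[0, 7, 12, -1] → max 12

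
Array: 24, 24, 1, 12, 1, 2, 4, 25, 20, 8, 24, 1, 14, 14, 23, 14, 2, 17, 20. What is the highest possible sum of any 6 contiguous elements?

92

24 24 1 12 1 2 → sum 64
24 1 12 1 2 4 → sum 44
1 12 1 2 4 25 → sum 45
12 1 2 4 25 20 → sum 64
1 2 4 25 20 8 → sum 60
2 4 25 20 8 24 → sum 83
4 25 20 8 24 1 → sum 82
25 20 8 24 1 14 → sum 92
20 8 24 1 14 14 → sum 81
8 24 1 14 14 23 → sum 84
24 1 14 14 23 14 → sum 90
1 14 14 23 14 2 → sum 68
14 14 23 14 2 17 → sum 84
14 23 14 2 17 20 → sum 90
Highest of these is 92.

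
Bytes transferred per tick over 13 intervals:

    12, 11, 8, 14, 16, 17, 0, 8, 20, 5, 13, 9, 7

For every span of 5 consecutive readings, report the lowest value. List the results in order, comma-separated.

Sliding a size-5 window across the 13 values:
(12, 11, 8, 14, 16) → min 8
(11, 8, 14, 16, 17) → min 8
(8, 14, 16, 17, 0) → min 0
(14, 16, 17, 0, 8) → min 0
(16, 17, 0, 8, 20) → min 0
(17, 0, 8, 20, 5) → min 0
(0, 8, 20, 5, 13) → min 0
(8, 20, 5, 13, 9) → min 5
(20, 5, 13, 9, 7) → min 5

8, 8, 0, 0, 0, 0, 0, 5, 5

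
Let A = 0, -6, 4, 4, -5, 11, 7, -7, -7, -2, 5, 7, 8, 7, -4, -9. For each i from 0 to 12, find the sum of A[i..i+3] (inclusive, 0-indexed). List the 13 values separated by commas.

0 -6 4 4 → sum 2
-6 4 4 -5 → sum -3
4 4 -5 11 → sum 14
4 -5 11 7 → sum 17
-5 11 7 -7 → sum 6
11 7 -7 -7 → sum 4
7 -7 -7 -2 → sum -9
-7 -7 -2 5 → sum -11
-7 -2 5 7 → sum 3
-2 5 7 8 → sum 18
5 7 8 7 → sum 27
7 8 7 -4 → sum 18
8 7 -4 -9 → sum 2

2, -3, 14, 17, 6, 4, -9, -11, 3, 18, 27, 18, 2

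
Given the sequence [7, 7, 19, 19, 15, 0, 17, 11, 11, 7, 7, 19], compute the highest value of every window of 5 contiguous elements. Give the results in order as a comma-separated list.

19, 19, 19, 19, 17, 17, 17, 19

(7, 7, 19, 19, 15) → max 19
(7, 19, 19, 15, 0) → max 19
(19, 19, 15, 0, 17) → max 19
(19, 15, 0, 17, 11) → max 19
(15, 0, 17, 11, 11) → max 17
(0, 17, 11, 11, 7) → max 17
(17, 11, 11, 7, 7) → max 17
(11, 11, 7, 7, 19) → max 19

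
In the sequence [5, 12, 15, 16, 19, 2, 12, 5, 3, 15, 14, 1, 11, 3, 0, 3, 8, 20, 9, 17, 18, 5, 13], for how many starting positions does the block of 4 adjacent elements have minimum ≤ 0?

4

[5, 12, 15, 16] → min 5
[12, 15, 16, 19] → min 12
[15, 16, 19, 2] → min 2
[16, 19, 2, 12] → min 2
[19, 2, 12, 5] → min 2
[2, 12, 5, 3] → min 2
[12, 5, 3, 15] → min 3
[5, 3, 15, 14] → min 3
[3, 15, 14, 1] → min 1
[15, 14, 1, 11] → min 1
[14, 1, 11, 3] → min 1
[1, 11, 3, 0] → min 0  ≤ 0 ✓
[11, 3, 0, 3] → min 0  ≤ 0 ✓
[3, 0, 3, 8] → min 0  ≤ 0 ✓
[0, 3, 8, 20] → min 0  ≤ 0 ✓
[3, 8, 20, 9] → min 3
[8, 20, 9, 17] → min 8
[20, 9, 17, 18] → min 9
[9, 17, 18, 5] → min 5
[17, 18, 5, 13] → min 5
4 windows satisfy the condition.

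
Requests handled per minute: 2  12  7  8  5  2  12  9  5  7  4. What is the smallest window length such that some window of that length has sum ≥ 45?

add 2: running sum 2 < 45
add 12: running sum 14 < 45
add 7: running sum 21 < 45
add 8: running sum 29 < 45
add 5: running sum 34 < 45
add 2: running sum 36 < 45
add 12: shortest ending here [12, 7, 8, 5, 2, 12] sum 46, len 6
add 9: shortest ending here [12, 7, 8, 5, 2, 12, 9] sum 55, len 7
add 5: shortest ending here [7, 8, 5, 2, 12, 9, 5] sum 48, len 7
add 7: shortest ending here [8, 5, 2, 12, 9, 5, 7] sum 48, len 7
add 4: shortest ending here [8, 5, 2, 12, 9, 5, 7, 4] sum 52, len 8
Shortest qualifying length: 6.

6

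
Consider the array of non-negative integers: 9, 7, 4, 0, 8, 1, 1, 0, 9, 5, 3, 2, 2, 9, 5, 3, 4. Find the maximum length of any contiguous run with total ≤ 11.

→ 9: sum 9, len 1
→ 7 (dropped 9): sum 7, len 1
→ 4: sum 11, len 2
→ 0: sum 11, len 3
→ 8 (dropped 7, 4): sum 8, len 2
→ 1: sum 9, len 3
→ 1: sum 10, len 4
→ 0: sum 10, len 5
→ 9 (dropped 0, 8): sum 11, len 4
→ 5 (dropped 1, 1, 0, 9): sum 5, len 1
→ 3: sum 8, len 2
→ 2: sum 10, len 3
→ 2 (dropped 5): sum 7, len 3
→ 9 (dropped 3, 2): sum 11, len 2
→ 5 (dropped 2, 9): sum 5, len 1
→ 3: sum 8, len 2
→ 4 (dropped 5): sum 7, len 2
Longest length seen: 5.

5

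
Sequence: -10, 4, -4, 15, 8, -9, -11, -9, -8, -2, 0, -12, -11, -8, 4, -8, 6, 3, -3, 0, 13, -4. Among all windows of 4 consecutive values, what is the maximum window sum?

(-10, 4, -4, 15) → sum 5
(4, -4, 15, 8) → sum 23
(-4, 15, 8, -9) → sum 10
(15, 8, -9, -11) → sum 3
(8, -9, -11, -9) → sum -21
(-9, -11, -9, -8) → sum -37
(-11, -9, -8, -2) → sum -30
(-9, -8, -2, 0) → sum -19
(-8, -2, 0, -12) → sum -22
(-2, 0, -12, -11) → sum -25
(0, -12, -11, -8) → sum -31
(-12, -11, -8, 4) → sum -27
(-11, -8, 4, -8) → sum -23
(-8, 4, -8, 6) → sum -6
(4, -8, 6, 3) → sum 5
(-8, 6, 3, -3) → sum -2
(6, 3, -3, 0) → sum 6
(3, -3, 0, 13) → sum 13
(-3, 0, 13, -4) → sum 6
Maximum of these is 23.

23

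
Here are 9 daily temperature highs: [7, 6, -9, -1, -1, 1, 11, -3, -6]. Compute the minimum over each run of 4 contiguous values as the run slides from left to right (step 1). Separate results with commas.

(7, 6, -9, -1) → min -9
(6, -9, -1, -1) → min -9
(-9, -1, -1, 1) → min -9
(-1, -1, 1, 11) → min -1
(-1, 1, 11, -3) → min -3
(1, 11, -3, -6) → min -6

-9, -9, -9, -1, -3, -6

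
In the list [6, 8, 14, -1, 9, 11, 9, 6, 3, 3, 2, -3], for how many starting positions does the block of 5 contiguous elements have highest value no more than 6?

1

6 8 14 -1 9 → max 14
8 14 -1 9 11 → max 14
14 -1 9 11 9 → max 14
-1 9 11 9 6 → max 11
9 11 9 6 3 → max 11
11 9 6 3 3 → max 11
9 6 3 3 2 → max 9
6 3 3 2 -3 → max 6  ≤ 6 ✓
1 window satisfy the condition.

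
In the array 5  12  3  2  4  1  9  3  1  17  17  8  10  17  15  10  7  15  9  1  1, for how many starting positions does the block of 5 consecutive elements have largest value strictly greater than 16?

(5, 12, 3, 2, 4) → max 12
(12, 3, 2, 4, 1) → max 12
(3, 2, 4, 1, 9) → max 9
(2, 4, 1, 9, 3) → max 9
(4, 1, 9, 3, 1) → max 9
(1, 9, 3, 1, 17) → max 17  > 16 ✓
(9, 3, 1, 17, 17) → max 17  > 16 ✓
(3, 1, 17, 17, 8) → max 17  > 16 ✓
(1, 17, 17, 8, 10) → max 17  > 16 ✓
(17, 17, 8, 10, 17) → max 17  > 16 ✓
(17, 8, 10, 17, 15) → max 17  > 16 ✓
(8, 10, 17, 15, 10) → max 17  > 16 ✓
(10, 17, 15, 10, 7) → max 17  > 16 ✓
(17, 15, 10, 7, 15) → max 17  > 16 ✓
(15, 10, 7, 15, 9) → max 15
(10, 7, 15, 9, 1) → max 15
(7, 15, 9, 1, 1) → max 15
9 windows satisfy the condition.

9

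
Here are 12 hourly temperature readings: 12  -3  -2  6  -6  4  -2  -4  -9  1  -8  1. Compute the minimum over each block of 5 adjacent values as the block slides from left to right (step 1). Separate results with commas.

-6, -6, -6, -6, -9, -9, -9, -9

[12, -3, -2, 6, -6] → min -6
[-3, -2, 6, -6, 4] → min -6
[-2, 6, -6, 4, -2] → min -6
[6, -6, 4, -2, -4] → min -6
[-6, 4, -2, -4, -9] → min -9
[4, -2, -4, -9, 1] → min -9
[-2, -4, -9, 1, -8] → min -9
[-4, -9, 1, -8, 1] → min -9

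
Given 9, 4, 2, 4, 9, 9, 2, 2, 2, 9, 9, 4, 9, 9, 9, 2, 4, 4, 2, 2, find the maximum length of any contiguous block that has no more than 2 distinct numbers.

7

[9] 1 distinct, len 1
[9, 4] 2 distinct, len 2
[4, 2] 2 distinct, len 2
[4, 2, 4] 2 distinct, len 3
[4, 9] 2 distinct, len 2
[4, 9, 9] 2 distinct, len 3
[9, 9, 2] 2 distinct, len 3
[9, 9, 2, 2] 2 distinct, len 4
[9, 9, 2, 2, 2] 2 distinct, len 5
[9, 9, 2, 2, 2, 9] 2 distinct, len 6
[9, 9, 2, 2, 2, 9, 9] 2 distinct, len 7
[9, 9, 4] 2 distinct, len 3
[9, 9, 4, 9] 2 distinct, len 4
[9, 9, 4, 9, 9] 2 distinct, len 5
[9, 9, 4, 9, 9, 9] 2 distinct, len 6
[9, 9, 9, 2] 2 distinct, len 4
[2, 4] 2 distinct, len 2
[2, 4, 4] 2 distinct, len 3
[2, 4, 4, 2] 2 distinct, len 4
[2, 4, 4, 2, 2] 2 distinct, len 5
Longest length with ≤2 distinct: 7.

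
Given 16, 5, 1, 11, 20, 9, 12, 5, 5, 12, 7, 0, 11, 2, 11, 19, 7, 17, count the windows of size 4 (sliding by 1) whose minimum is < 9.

14

16 5 1 11 → min 1  < 9 ✓
5 1 11 20 → min 1  < 9 ✓
1 11 20 9 → min 1  < 9 ✓
11 20 9 12 → min 9
20 9 12 5 → min 5  < 9 ✓
9 12 5 5 → min 5  < 9 ✓
12 5 5 12 → min 5  < 9 ✓
5 5 12 7 → min 5  < 9 ✓
5 12 7 0 → min 0  < 9 ✓
12 7 0 11 → min 0  < 9 ✓
7 0 11 2 → min 0  < 9 ✓
0 11 2 11 → min 0  < 9 ✓
11 2 11 19 → min 2  < 9 ✓
2 11 19 7 → min 2  < 9 ✓
11 19 7 17 → min 7  < 9 ✓
14 windows satisfy the condition.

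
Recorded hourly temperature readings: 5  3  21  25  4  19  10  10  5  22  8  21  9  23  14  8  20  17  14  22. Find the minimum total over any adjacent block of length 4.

5 3 21 25 → sum 54
3 21 25 4 → sum 53
21 25 4 19 → sum 69
25 4 19 10 → sum 58
4 19 10 10 → sum 43
19 10 10 5 → sum 44
10 10 5 22 → sum 47
10 5 22 8 → sum 45
5 22 8 21 → sum 56
22 8 21 9 → sum 60
8 21 9 23 → sum 61
21 9 23 14 → sum 67
9 23 14 8 → sum 54
23 14 8 20 → sum 65
14 8 20 17 → sum 59
8 20 17 14 → sum 59
20 17 14 22 → sum 73
Minimum of these is 43.

43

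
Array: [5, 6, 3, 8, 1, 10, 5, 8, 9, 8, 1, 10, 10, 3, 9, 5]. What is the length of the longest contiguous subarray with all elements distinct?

[5] len 1
[5, 6] len 2
[5, 6, 3] len 3
[5, 6, 3, 8] len 4
[5, 6, 3, 8, 1] len 5
[5, 6, 3, 8, 1, 10] len 6
[6, 3, 8, 1, 10, 5] len 6
[1, 10, 5, 8] len 4
[1, 10, 5, 8, 9] len 5
[9, 8] len 2
[9, 8, 1] len 3
[9, 8, 1, 10] len 4
[10] len 1
[10, 3] len 2
[10, 3, 9] len 3
[10, 3, 9, 5] len 4
Longest all-distinct length: 6.

6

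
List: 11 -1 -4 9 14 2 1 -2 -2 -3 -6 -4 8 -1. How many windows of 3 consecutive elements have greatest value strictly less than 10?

8

11 -1 -4 → max 11
-1 -4 9 → max 9  < 10 ✓
-4 9 14 → max 14
9 14 2 → max 14
14 2 1 → max 14
2 1 -2 → max 2  < 10 ✓
1 -2 -2 → max 1  < 10 ✓
-2 -2 -3 → max -2  < 10 ✓
-2 -3 -6 → max -2  < 10 ✓
-3 -6 -4 → max -3  < 10 ✓
-6 -4 8 → max 8  < 10 ✓
-4 8 -1 → max 8  < 10 ✓
8 windows satisfy the condition.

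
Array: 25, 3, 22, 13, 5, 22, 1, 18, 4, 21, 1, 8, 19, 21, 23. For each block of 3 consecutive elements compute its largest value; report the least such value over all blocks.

18

(25, 3, 22) → max 25
(3, 22, 13) → max 22
(22, 13, 5) → max 22
(13, 5, 22) → max 22
(5, 22, 1) → max 22
(22, 1, 18) → max 22
(1, 18, 4) → max 18
(18, 4, 21) → max 21
(4, 21, 1) → max 21
(21, 1, 8) → max 21
(1, 8, 19) → max 19
(8, 19, 21) → max 21
(19, 21, 23) → max 23
Least of these is 18.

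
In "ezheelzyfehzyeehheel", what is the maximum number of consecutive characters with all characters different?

[e] len 1
[e, z] len 2
[e, z, h] len 3
[z, h, e] len 3
[e] len 1
[e, l] len 2
[e, l, z] len 3
[e, l, z, y] len 4
[e, l, z, y, f] len 5
[l, z, y, f, e] len 5
[l, z, y, f, e, h] len 6
[y, f, e, h, z] len 5
[f, e, h, z, y] len 5
[h, z, y, e] len 4
[e] len 1
[e, h] len 2
[h] len 1
[h, e] len 2
[e] len 1
[e, l] len 2
Longest all-distinct length: 6.

6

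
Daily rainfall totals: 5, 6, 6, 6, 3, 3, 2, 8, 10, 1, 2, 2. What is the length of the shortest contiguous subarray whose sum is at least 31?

add 5: running sum 5 < 31
add 6: running sum 11 < 31
add 6: running sum 17 < 31
add 6: running sum 23 < 31
add 3: running sum 26 < 31
add 3: running sum 29 < 31
end 6: [5, 6, 6, 6, 3, 3, 2] sum 31, len 7
end 7: [6, 6, 6, 3, 3, 2, 8] sum 34, len 7
end 8: [6, 3, 3, 2, 8, 10] sum 32, len 6
end 9: [6, 3, 3, 2, 8, 10, 1] sum 33, len 7
end 10: [6, 3, 3, 2, 8, 10, 1, 2] sum 35, len 8
end 11: [3, 3, 2, 8, 10, 1, 2, 2] sum 31, len 8
Shortest qualifying length: 6.

6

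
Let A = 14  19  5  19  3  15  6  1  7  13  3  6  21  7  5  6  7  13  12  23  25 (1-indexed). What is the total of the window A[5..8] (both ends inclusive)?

25

Elements at indices 5..8: 3, 15, 6, 1
sum(3, 15, 6, 1) = 25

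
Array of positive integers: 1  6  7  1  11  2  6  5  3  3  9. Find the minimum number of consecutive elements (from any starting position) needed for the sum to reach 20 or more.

4

Extend right; whenever the sum reaches 20, record the length and shrink from the left:
add 1: running sum 1 < 20
add 6: running sum 7 < 20
add 7: running sum 14 < 20
add 1: running sum 15 < 20
add 11: shortest ending here [6, 7, 1, 11] sum 25, len 4
add 2: shortest ending here [7, 1, 11, 2] sum 21, len 4
add 6: shortest ending here [1, 11, 2, 6] sum 20, len 4
add 5: shortest ending here [11, 2, 6, 5] sum 24, len 4
add 3: shortest ending here [11, 2, 6, 5, 3] sum 27, len 5
add 3: shortest ending here [11, 2, 6, 5, 3, 3] sum 30, len 6
add 9: shortest ending here [5, 3, 3, 9] sum 20, len 4
Shortest qualifying length: 4.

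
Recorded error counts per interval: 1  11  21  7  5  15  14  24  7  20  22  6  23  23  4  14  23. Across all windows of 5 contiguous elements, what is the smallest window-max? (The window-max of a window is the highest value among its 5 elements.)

21

Window maxs for each of the 13 positions:
1 11 21 7 5 → max 21
11 21 7 5 15 → max 21
21 7 5 15 14 → max 21
7 5 15 14 24 → max 24
5 15 14 24 7 → max 24
15 14 24 7 20 → max 24
14 24 7 20 22 → max 24
24 7 20 22 6 → max 24
7 20 22 6 23 → max 23
20 22 6 23 23 → max 23
22 6 23 23 4 → max 23
6 23 23 4 14 → max 23
23 23 4 14 23 → max 23
Smallest of these is 21.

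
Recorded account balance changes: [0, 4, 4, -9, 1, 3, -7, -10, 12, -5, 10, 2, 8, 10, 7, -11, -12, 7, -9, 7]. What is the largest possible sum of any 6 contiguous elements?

0 4 4 -9 1 3 → sum 3
4 4 -9 1 3 -7 → sum -4
4 -9 1 3 -7 -10 → sum -18
-9 1 3 -7 -10 12 → sum -10
1 3 -7 -10 12 -5 → sum -6
3 -7 -10 12 -5 10 → sum 3
-7 -10 12 -5 10 2 → sum 2
-10 12 -5 10 2 8 → sum 17
12 -5 10 2 8 10 → sum 37
-5 10 2 8 10 7 → sum 32
10 2 8 10 7 -11 → sum 26
2 8 10 7 -11 -12 → sum 4
8 10 7 -11 -12 7 → sum 9
10 7 -11 -12 7 -9 → sum -8
7 -11 -12 7 -9 7 → sum -11
Largest of these is 37.

37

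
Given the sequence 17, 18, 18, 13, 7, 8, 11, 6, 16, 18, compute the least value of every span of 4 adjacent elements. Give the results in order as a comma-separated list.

(17, 18, 18, 13) → min 13
(18, 18, 13, 7) → min 7
(18, 13, 7, 8) → min 7
(13, 7, 8, 11) → min 7
(7, 8, 11, 6) → min 6
(8, 11, 6, 16) → min 6
(11, 6, 16, 18) → min 6

13, 7, 7, 7, 6, 6, 6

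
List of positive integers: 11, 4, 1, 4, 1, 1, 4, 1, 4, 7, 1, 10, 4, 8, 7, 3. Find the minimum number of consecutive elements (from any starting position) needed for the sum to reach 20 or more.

add 11: running sum 11 < 20
add 4: running sum 15 < 20
add 1: running sum 16 < 20
add 4: shortest ending here [11, 4, 1, 4] sum 20, len 4
add 1: shortest ending here [11, 4, 1, 4, 1] sum 21, len 5
add 1: shortest ending here [11, 4, 1, 4, 1, 1] sum 22, len 6
add 4: shortest ending here [11, 4, 1, 4, 1, 1, 4] sum 26, len 7
add 1: shortest ending here [11, 4, 1, 4, 1, 1, 4, 1] sum 27, len 8
add 4: shortest ending here [4, 1, 4, 1, 1, 4, 1, 4] sum 20, len 8
add 7: shortest ending here [4, 1, 1, 4, 1, 4, 7] sum 22, len 7
add 1: shortest ending here [4, 1, 1, 4, 1, 4, 7, 1] sum 23, len 8
add 10: shortest ending here [4, 7, 1, 10] sum 22, len 4
add 4: shortest ending here [7, 1, 10, 4] sum 22, len 4
add 8: shortest ending here [10, 4, 8] sum 22, len 3
add 7: shortest ending here [10, 4, 8, 7] sum 29, len 4
add 3: shortest ending here [4, 8, 7, 3] sum 22, len 4
Shortest qualifying length: 3.

3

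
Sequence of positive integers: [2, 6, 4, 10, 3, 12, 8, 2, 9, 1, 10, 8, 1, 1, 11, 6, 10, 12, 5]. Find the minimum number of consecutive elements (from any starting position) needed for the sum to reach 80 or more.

13

add 2: running sum 2 < 80
add 6: running sum 8 < 80
add 4: running sum 12 < 80
add 10: running sum 22 < 80
add 3: running sum 25 < 80
add 12: running sum 37 < 80
add 8: running sum 45 < 80
add 2: running sum 47 < 80
add 9: running sum 56 < 80
add 1: running sum 57 < 80
add 10: running sum 67 < 80
add 8: running sum 75 < 80
add 1: running sum 76 < 80
add 1: running sum 77 < 80
add 11: shortest ending here [4, 10, 3, 12, 8, 2, 9, 1, 10, 8, 1, 1, 11] sum 80, len 13
add 6: shortest ending here [10, 3, 12, 8, 2, 9, 1, 10, 8, 1, 1, 11, 6] sum 82, len 13
add 10: shortest ending here [3, 12, 8, 2, 9, 1, 10, 8, 1, 1, 11, 6, 10] sum 82, len 13
add 12: shortest ending here [12, 8, 2, 9, 1, 10, 8, 1, 1, 11, 6, 10, 12] sum 91, len 13
add 5: shortest ending here [8, 2, 9, 1, 10, 8, 1, 1, 11, 6, 10, 12, 5] sum 84, len 13
Shortest qualifying length: 13.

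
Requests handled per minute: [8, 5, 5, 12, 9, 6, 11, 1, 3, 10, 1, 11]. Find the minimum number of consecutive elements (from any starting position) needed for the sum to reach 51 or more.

7

add 8: running sum 8 < 51
add 5: running sum 13 < 51
add 5: running sum 18 < 51
add 12: running sum 30 < 51
add 9: running sum 39 < 51
add 6: running sum 45 < 51
end 6: [8, 5, 5, 12, 9, 6, 11] sum 56, len 7
end 7: [8, 5, 5, 12, 9, 6, 11, 1] sum 57, len 8
end 8: [5, 5, 12, 9, 6, 11, 1, 3] sum 52, len 8
end 9: [12, 9, 6, 11, 1, 3, 10] sum 52, len 7
end 10: [12, 9, 6, 11, 1, 3, 10, 1] sum 53, len 8
end 11: [9, 6, 11, 1, 3, 10, 1, 11] sum 52, len 8
Shortest qualifying length: 7.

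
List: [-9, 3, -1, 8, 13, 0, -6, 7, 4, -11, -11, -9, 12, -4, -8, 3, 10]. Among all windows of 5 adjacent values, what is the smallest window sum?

(-9, 3, -1, 8, 13) → sum 14
(3, -1, 8, 13, 0) → sum 23
(-1, 8, 13, 0, -6) → sum 14
(8, 13, 0, -6, 7) → sum 22
(13, 0, -6, 7, 4) → sum 18
(0, -6, 7, 4, -11) → sum -6
(-6, 7, 4, -11, -11) → sum -17
(7, 4, -11, -11, -9) → sum -20
(4, -11, -11, -9, 12) → sum -15
(-11, -11, -9, 12, -4) → sum -23
(-11, -9, 12, -4, -8) → sum -20
(-9, 12, -4, -8, 3) → sum -6
(12, -4, -8, 3, 10) → sum 13
Smallest of these is -23.

-23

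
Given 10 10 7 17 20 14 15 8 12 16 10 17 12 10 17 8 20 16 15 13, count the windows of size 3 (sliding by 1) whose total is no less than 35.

16

[10, 10, 7] → sum 27
[10, 7, 17] → sum 34
[7, 17, 20] → sum 44  ≥ 35 ✓
[17, 20, 14] → sum 51  ≥ 35 ✓
[20, 14, 15] → sum 49  ≥ 35 ✓
[14, 15, 8] → sum 37  ≥ 35 ✓
[15, 8, 12] → sum 35  ≥ 35 ✓
[8, 12, 16] → sum 36  ≥ 35 ✓
[12, 16, 10] → sum 38  ≥ 35 ✓
[16, 10, 17] → sum 43  ≥ 35 ✓
[10, 17, 12] → sum 39  ≥ 35 ✓
[17, 12, 10] → sum 39  ≥ 35 ✓
[12, 10, 17] → sum 39  ≥ 35 ✓
[10, 17, 8] → sum 35  ≥ 35 ✓
[17, 8, 20] → sum 45  ≥ 35 ✓
[8, 20, 16] → sum 44  ≥ 35 ✓
[20, 16, 15] → sum 51  ≥ 35 ✓
[16, 15, 13] → sum 44  ≥ 35 ✓
16 windows satisfy the condition.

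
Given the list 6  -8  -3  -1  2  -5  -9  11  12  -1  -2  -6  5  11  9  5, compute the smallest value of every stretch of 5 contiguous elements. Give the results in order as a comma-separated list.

6 -8 -3 -1 2 → min -8
-8 -3 -1 2 -5 → min -8
-3 -1 2 -5 -9 → min -9
-1 2 -5 -9 11 → min -9
2 -5 -9 11 12 → min -9
-5 -9 11 12 -1 → min -9
-9 11 12 -1 -2 → min -9
11 12 -1 -2 -6 → min -6
12 -1 -2 -6 5 → min -6
-1 -2 -6 5 11 → min -6
-2 -6 5 11 9 → min -6
-6 5 11 9 5 → min -6

-8, -8, -9, -9, -9, -9, -9, -6, -6, -6, -6, -6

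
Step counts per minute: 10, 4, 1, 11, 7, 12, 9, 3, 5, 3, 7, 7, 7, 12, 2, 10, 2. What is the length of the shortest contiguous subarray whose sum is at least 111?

17

add 10: running sum 10 < 111
add 4: running sum 14 < 111
add 1: running sum 15 < 111
add 11: running sum 26 < 111
add 7: running sum 33 < 111
add 12: running sum 45 < 111
add 9: running sum 54 < 111
add 3: running sum 57 < 111
add 5: running sum 62 < 111
add 3: running sum 65 < 111
add 7: running sum 72 < 111
add 7: running sum 79 < 111
add 7: running sum 86 < 111
add 12: running sum 98 < 111
add 2: running sum 100 < 111
add 10: running sum 110 < 111
end 16: [10, 4, 1, 11, 7, 12, 9, 3, 5, 3, 7, 7, 7, 12, 2, 10, 2] sum 112, len 17
Shortest qualifying length: 17.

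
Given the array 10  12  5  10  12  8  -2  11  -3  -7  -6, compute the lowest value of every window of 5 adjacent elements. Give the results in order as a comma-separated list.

[10, 12, 5, 10, 12] → min 5
[12, 5, 10, 12, 8] → min 5
[5, 10, 12, 8, -2] → min -2
[10, 12, 8, -2, 11] → min -2
[12, 8, -2, 11, -3] → min -3
[8, -2, 11, -3, -7] → min -7
[-2, 11, -3, -7, -6] → min -7

5, 5, -2, -2, -3, -7, -7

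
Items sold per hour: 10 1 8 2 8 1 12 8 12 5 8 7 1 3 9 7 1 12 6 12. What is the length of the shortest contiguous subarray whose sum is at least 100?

add 10: running sum 10 < 100
add 1: running sum 11 < 100
add 8: running sum 19 < 100
add 2: running sum 21 < 100
add 8: running sum 29 < 100
add 1: running sum 30 < 100
add 12: running sum 42 < 100
add 8: running sum 50 < 100
add 12: running sum 62 < 100
add 5: running sum 67 < 100
add 8: running sum 75 < 100
add 7: running sum 82 < 100
add 1: running sum 83 < 100
add 3: running sum 86 < 100
add 9: running sum 95 < 100
end 15: [10, 1, 8, 2, 8, 1, 12, 8, 12, 5, 8, 7, 1, 3, 9, 7] sum 102, len 16
end 16: [10, 1, 8, 2, 8, 1, 12, 8, 12, 5, 8, 7, 1, 3, 9, 7, 1] sum 103, len 17
end 17: [8, 2, 8, 1, 12, 8, 12, 5, 8, 7, 1, 3, 9, 7, 1, 12] sum 104, len 16
end 18: [8, 1, 12, 8, 12, 5, 8, 7, 1, 3, 9, 7, 1, 12, 6] sum 100, len 15
end 19: [12, 8, 12, 5, 8, 7, 1, 3, 9, 7, 1, 12, 6, 12] sum 103, len 14
Shortest qualifying length: 14.

14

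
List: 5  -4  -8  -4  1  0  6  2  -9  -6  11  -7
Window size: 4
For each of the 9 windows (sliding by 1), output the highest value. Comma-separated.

5, 1, 1, 6, 6, 6, 6, 11, 11

(5, -4, -8, -4) → max 5
(-4, -8, -4, 1) → max 1
(-8, -4, 1, 0) → max 1
(-4, 1, 0, 6) → max 6
(1, 0, 6, 2) → max 6
(0, 6, 2, -9) → max 6
(6, 2, -9, -6) → max 6
(2, -9, -6, 11) → max 11
(-9, -6, 11, -7) → max 11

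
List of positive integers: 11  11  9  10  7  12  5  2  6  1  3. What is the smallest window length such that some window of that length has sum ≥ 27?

3

add 11: running sum 11 < 27
add 11: running sum 22 < 27
end 2: [11, 11, 9] sum 31, len 3
end 3: [11, 9, 10] sum 30, len 3
end 4: [11, 9, 10, 7] sum 37, len 4
end 5: [10, 7, 12] sum 29, len 3
end 6: [10, 7, 12, 5] sum 34, len 4
end 7: [10, 7, 12, 5, 2] sum 36, len 5
end 8: [7, 12, 5, 2, 6] sum 32, len 5
end 9: [7, 12, 5, 2, 6, 1] sum 33, len 6
end 10: [12, 5, 2, 6, 1, 3] sum 29, len 6
Shortest qualifying length: 3.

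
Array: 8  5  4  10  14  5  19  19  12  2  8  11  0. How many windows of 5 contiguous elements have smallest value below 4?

4

(8, 5, 4, 10, 14) → min 4
(5, 4, 10, 14, 5) → min 4
(4, 10, 14, 5, 19) → min 4
(10, 14, 5, 19, 19) → min 5
(14, 5, 19, 19, 12) → min 5
(5, 19, 19, 12, 2) → min 2  < 4 ✓
(19, 19, 12, 2, 8) → min 2  < 4 ✓
(19, 12, 2, 8, 11) → min 2  < 4 ✓
(12, 2, 8, 11, 0) → min 0  < 4 ✓
4 windows satisfy the condition.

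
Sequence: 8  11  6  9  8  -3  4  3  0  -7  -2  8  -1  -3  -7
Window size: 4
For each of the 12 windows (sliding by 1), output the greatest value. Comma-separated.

11, 11, 9, 9, 8, 4, 4, 3, 8, 8, 8, 8

(8, 11, 6, 9) → max 11
(11, 6, 9, 8) → max 11
(6, 9, 8, -3) → max 9
(9, 8, -3, 4) → max 9
(8, -3, 4, 3) → max 8
(-3, 4, 3, 0) → max 4
(4, 3, 0, -7) → max 4
(3, 0, -7, -2) → max 3
(0, -7, -2, 8) → max 8
(-7, -2, 8, -1) → max 8
(-2, 8, -1, -3) → max 8
(8, -1, -3, -7) → max 8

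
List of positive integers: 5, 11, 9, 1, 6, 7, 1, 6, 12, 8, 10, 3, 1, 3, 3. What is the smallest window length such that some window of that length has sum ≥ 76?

11

Extend right; whenever the sum reaches 76, record the length and shrink from the left:
add 5: running sum 5 < 76
add 11: running sum 16 < 76
add 9: running sum 25 < 76
add 1: running sum 26 < 76
add 6: running sum 32 < 76
add 7: running sum 39 < 76
add 1: running sum 40 < 76
add 6: running sum 46 < 76
add 12: running sum 58 < 76
add 8: running sum 66 < 76
add 10: shortest ending here [5, 11, 9, 1, 6, 7, 1, 6, 12, 8, 10] sum 76, len 11
add 3: shortest ending here [5, 11, 9, 1, 6, 7, 1, 6, 12, 8, 10, 3] sum 79, len 12
add 1: shortest ending here [5, 11, 9, 1, 6, 7, 1, 6, 12, 8, 10, 3, 1] sum 80, len 13
add 3: shortest ending here [11, 9, 1, 6, 7, 1, 6, 12, 8, 10, 3, 1, 3] sum 78, len 13
add 3: shortest ending here [11, 9, 1, 6, 7, 1, 6, 12, 8, 10, 3, 1, 3, 3] sum 81, len 14
Shortest qualifying length: 11.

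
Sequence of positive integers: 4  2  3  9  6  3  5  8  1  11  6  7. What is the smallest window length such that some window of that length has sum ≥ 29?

5

add 4: running sum 4 < 29
add 2: running sum 6 < 29
add 3: running sum 9 < 29
add 9: running sum 18 < 29
add 6: running sum 24 < 29
add 3: running sum 27 < 29
end 6: [4, 2, 3, 9, 6, 3, 5] sum 32, len 7
end 7: [9, 6, 3, 5, 8] sum 31, len 5
end 8: [9, 6, 3, 5, 8, 1] sum 32, len 6
end 9: [6, 3, 5, 8, 1, 11] sum 34, len 6
end 10: [5, 8, 1, 11, 6] sum 31, len 5
end 11: [8, 1, 11, 6, 7] sum 33, len 5
Shortest qualifying length: 5.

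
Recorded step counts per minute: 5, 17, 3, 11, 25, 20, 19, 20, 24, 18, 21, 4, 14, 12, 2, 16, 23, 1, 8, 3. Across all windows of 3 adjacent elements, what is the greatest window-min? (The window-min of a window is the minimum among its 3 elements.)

19

Each size-3 window and its min:
[5, 17, 3] → min 3
[17, 3, 11] → min 3
[3, 11, 25] → min 3
[11, 25, 20] → min 11
[25, 20, 19] → min 19
[20, 19, 20] → min 19
[19, 20, 24] → min 19
[20, 24, 18] → min 18
[24, 18, 21] → min 18
[18, 21, 4] → min 4
[21, 4, 14] → min 4
[4, 14, 12] → min 4
[14, 12, 2] → min 2
[12, 2, 16] → min 2
[2, 16, 23] → min 2
[16, 23, 1] → min 1
[23, 1, 8] → min 1
[1, 8, 3] → min 1
Greatest of these is 19.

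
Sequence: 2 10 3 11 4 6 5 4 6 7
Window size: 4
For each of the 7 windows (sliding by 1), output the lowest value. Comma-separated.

2, 3, 3, 4, 4, 4, 4

(2, 10, 3, 11) → min 2
(10, 3, 11, 4) → min 3
(3, 11, 4, 6) → min 3
(11, 4, 6, 5) → min 4
(4, 6, 5, 4) → min 4
(6, 5, 4, 6) → min 4
(5, 4, 6, 7) → min 4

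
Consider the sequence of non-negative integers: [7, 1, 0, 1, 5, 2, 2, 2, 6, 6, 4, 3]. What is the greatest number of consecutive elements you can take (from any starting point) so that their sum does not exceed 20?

8

Extend to the right; shrink from the left whenever the sum exceeds 20:
→ 7: sum 7, len 1
→ 1: sum 8, len 2
→ 0: sum 8, len 3
→ 1: sum 9, len 4
→ 5: sum 14, len 5
→ 2: sum 16, len 6
→ 2: sum 18, len 7
→ 2: sum 20, len 8
→ 6 (dropped 7): sum 19, len 8
→ 6 (dropped 1, 0, 1, 5): sum 18, len 5
→ 4 (dropped 2): sum 20, len 5
→ 3 (dropped 2, 2): sum 19, len 4
Longest length seen: 8.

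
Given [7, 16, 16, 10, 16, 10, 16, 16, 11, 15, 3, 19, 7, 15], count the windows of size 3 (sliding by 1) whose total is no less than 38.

[7, 16, 16] → sum 39  ≥ 38 ✓
[16, 16, 10] → sum 42  ≥ 38 ✓
[16, 10, 16] → sum 42  ≥ 38 ✓
[10, 16, 10] → sum 36
[16, 10, 16] → sum 42  ≥ 38 ✓
[10, 16, 16] → sum 42  ≥ 38 ✓
[16, 16, 11] → sum 43  ≥ 38 ✓
[16, 11, 15] → sum 42  ≥ 38 ✓
[11, 15, 3] → sum 29
[15, 3, 19] → sum 37
[3, 19, 7] → sum 29
[19, 7, 15] → sum 41  ≥ 38 ✓
8 windows satisfy the condition.

8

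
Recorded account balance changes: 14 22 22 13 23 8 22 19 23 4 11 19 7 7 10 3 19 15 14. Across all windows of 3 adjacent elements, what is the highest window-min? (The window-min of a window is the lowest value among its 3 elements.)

19

(14, 22, 22) → min 14
(22, 22, 13) → min 13
(22, 13, 23) → min 13
(13, 23, 8) → min 8
(23, 8, 22) → min 8
(8, 22, 19) → min 8
(22, 19, 23) → min 19
(19, 23, 4) → min 4
(23, 4, 11) → min 4
(4, 11, 19) → min 4
(11, 19, 7) → min 7
(19, 7, 7) → min 7
(7, 7, 10) → min 7
(7, 10, 3) → min 3
(10, 3, 19) → min 3
(3, 19, 15) → min 3
(19, 15, 14) → min 14
Highest of these is 19.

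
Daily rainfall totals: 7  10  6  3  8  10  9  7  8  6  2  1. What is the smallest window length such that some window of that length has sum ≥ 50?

7

Extend right; whenever the sum reaches 50, record the length and shrink from the left:
add 7: running sum 7 < 50
add 10: running sum 17 < 50
add 6: running sum 23 < 50
add 3: running sum 26 < 50
add 8: running sum 34 < 50
add 10: running sum 44 < 50
end 6: [7, 10, 6, 3, 8, 10, 9] sum 53, len 7
end 7: [10, 6, 3, 8, 10, 9, 7] sum 53, len 7
end 8: [6, 3, 8, 10, 9, 7, 8] sum 51, len 7
end 9: [3, 8, 10, 9, 7, 8, 6] sum 51, len 7
end 10: [8, 10, 9, 7, 8, 6, 2] sum 50, len 7
end 11: [8, 10, 9, 7, 8, 6, 2, 1] sum 51, len 8
Shortest qualifying length: 7.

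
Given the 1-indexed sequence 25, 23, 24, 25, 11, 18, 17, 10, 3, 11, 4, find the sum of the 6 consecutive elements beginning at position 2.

118

Elements at indices 2..7: 23, 24, 25, 11, 18, 17
sum(23, 24, 25, 11, 18, 17) = 118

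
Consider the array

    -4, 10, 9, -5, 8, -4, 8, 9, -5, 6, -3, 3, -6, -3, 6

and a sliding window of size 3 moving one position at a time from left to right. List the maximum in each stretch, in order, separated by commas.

-4 10 9 → max 10
10 9 -5 → max 10
9 -5 8 → max 9
-5 8 -4 → max 8
8 -4 8 → max 8
-4 8 9 → max 9
8 9 -5 → max 9
9 -5 6 → max 9
-5 6 -3 → max 6
6 -3 3 → max 6
-3 3 -6 → max 3
3 -6 -3 → max 3
-6 -3 6 → max 6

10, 10, 9, 8, 8, 9, 9, 9, 6, 6, 3, 3, 6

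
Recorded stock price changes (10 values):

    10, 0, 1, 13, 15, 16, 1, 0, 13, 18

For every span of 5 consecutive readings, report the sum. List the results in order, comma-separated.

39, 45, 46, 45, 45, 48

10 0 1 13 15 → sum 39
0 1 13 15 16 → sum 45
1 13 15 16 1 → sum 46
13 15 16 1 0 → sum 45
15 16 1 0 13 → sum 45
16 1 0 13 18 → sum 48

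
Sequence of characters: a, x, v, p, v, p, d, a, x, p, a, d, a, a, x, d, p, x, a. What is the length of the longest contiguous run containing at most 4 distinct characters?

Extend right; when distinct count exceeds 4, shrink from the left:
[a] 1 distinct, len 1
[a, x] 2 distinct, len 2
[a, x, v] 3 distinct, len 3
[a, x, v, p] 4 distinct, len 4
[a, x, v, p, v] 4 distinct, len 5
[a, x, v, p, v, p] 4 distinct, len 6
[x, v, p, v, p, d] 4 distinct, len 6
[v, p, v, p, d, a] 4 distinct, len 6
[p, d, a, x] 4 distinct, len 4
[p, d, a, x, p] 4 distinct, len 5
[p, d, a, x, p, a] 4 distinct, len 6
[p, d, a, x, p, a, d] 4 distinct, len 7
[p, d, a, x, p, a, d, a] 4 distinct, len 8
[p, d, a, x, p, a, d, a, a] 4 distinct, len 9
[p, d, a, x, p, a, d, a, a, x] 4 distinct, len 10
[p, d, a, x, p, a, d, a, a, x, d] 4 distinct, len 11
[p, d, a, x, p, a, d, a, a, x, d, p] 4 distinct, len 12
[p, d, a, x, p, a, d, a, a, x, d, p, x] 4 distinct, len 13
[p, d, a, x, p, a, d, a, a, x, d, p, x, a] 4 distinct, len 14
Longest length with ≤4 distinct: 14.

14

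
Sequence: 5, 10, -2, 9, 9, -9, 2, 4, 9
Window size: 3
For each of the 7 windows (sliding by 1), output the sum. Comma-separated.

Sliding a size-3 window across the 9 values:
[5, 10, -2] → sum 13
[10, -2, 9] → sum 17
[-2, 9, 9] → sum 16
[9, 9, -9] → sum 9
[9, -9, 2] → sum 2
[-9, 2, 4] → sum -3
[2, 4, 9] → sum 15

13, 17, 16, 9, 2, -3, 15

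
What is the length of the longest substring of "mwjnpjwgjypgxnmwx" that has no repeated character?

add m: [m] len 1
add w: [m, w] len 2
add j: [m, w, j] len 3
add n: [m, w, j, n] len 4
add p: [m, w, j, n, p] len 5
add j (repeat j, move left end past it): [n, p, j] len 3
add w: [n, p, j, w] len 4
add g: [n, p, j, w, g] len 5
add j (repeat j, move left end past it): [w, g, j] len 3
add y: [w, g, j, y] len 4
add p: [w, g, j, y, p] len 5
add g (repeat g, move left end past it): [j, y, p, g] len 4
add x: [j, y, p, g, x] len 5
add n: [j, y, p, g, x, n] len 6
add m: [j, y, p, g, x, n, m] len 7
add w: [j, y, p, g, x, n, m, w] len 8
add x (repeat x, move left end past it): [n, m, w, x] len 4
Longest all-distinct length: 8.

8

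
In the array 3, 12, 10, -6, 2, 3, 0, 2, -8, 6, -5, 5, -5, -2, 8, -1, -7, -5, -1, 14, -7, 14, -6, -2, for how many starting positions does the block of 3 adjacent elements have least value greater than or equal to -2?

[3, 12, 10] → min 3  ≥ -2 ✓
[12, 10, -6] → min -6
[10, -6, 2] → min -6
[-6, 2, 3] → min -6
[2, 3, 0] → min 0  ≥ -2 ✓
[3, 0, 2] → min 0  ≥ -2 ✓
[0, 2, -8] → min -8
[2, -8, 6] → min -8
[-8, 6, -5] → min -8
[6, -5, 5] → min -5
[-5, 5, -5] → min -5
[5, -5, -2] → min -5
[-5, -2, 8] → min -5
[-2, 8, -1] → min -2  ≥ -2 ✓
[8, -1, -7] → min -7
[-1, -7, -5] → min -7
[-7, -5, -1] → min -7
[-5, -1, 14] → min -5
[-1, 14, -7] → min -7
[14, -7, 14] → min -7
[-7, 14, -6] → min -7
[14, -6, -2] → min -6
4 windows satisfy the condition.

4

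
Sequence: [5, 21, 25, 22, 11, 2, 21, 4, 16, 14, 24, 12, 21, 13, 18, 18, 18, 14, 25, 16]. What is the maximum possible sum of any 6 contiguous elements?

(5, 21, 25, 22, 11, 2) → sum 86
(21, 25, 22, 11, 2, 21) → sum 102
(25, 22, 11, 2, 21, 4) → sum 85
(22, 11, 2, 21, 4, 16) → sum 76
(11, 2, 21, 4, 16, 14) → sum 68
(2, 21, 4, 16, 14, 24) → sum 81
(21, 4, 16, 14, 24, 12) → sum 91
(4, 16, 14, 24, 12, 21) → sum 91
(16, 14, 24, 12, 21, 13) → sum 100
(14, 24, 12, 21, 13, 18) → sum 102
(24, 12, 21, 13, 18, 18) → sum 106
(12, 21, 13, 18, 18, 18) → sum 100
(21, 13, 18, 18, 18, 14) → sum 102
(13, 18, 18, 18, 14, 25) → sum 106
(18, 18, 18, 14, 25, 16) → sum 109
Maximum of these is 109.

109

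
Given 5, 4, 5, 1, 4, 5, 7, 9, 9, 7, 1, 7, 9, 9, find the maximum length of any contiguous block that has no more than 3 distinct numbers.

add 5: window [5] (1 distinct), len 1
add 4: window [5, 4] (2 distinct), len 2
add 5: window [5, 4, 5] (2 distinct), len 3
add 1: window [5, 4, 5, 1] (3 distinct), len 4
add 4: window [5, 4, 5, 1, 4] (3 distinct), len 5
add 5: window [5, 4, 5, 1, 4, 5] (3 distinct), len 6
add 7: window [4, 5, 7] (3 distinct), len 3
add 9: window [5, 7, 9] (3 distinct), len 3
add 9: window [5, 7, 9, 9] (3 distinct), len 4
add 7: window [5, 7, 9, 9, 7] (3 distinct), len 5
add 1: window [7, 9, 9, 7, 1] (3 distinct), len 5
add 7: window [7, 9, 9, 7, 1, 7] (3 distinct), len 6
add 9: window [7, 9, 9, 7, 1, 7, 9] (3 distinct), len 7
add 9: window [7, 9, 9, 7, 1, 7, 9, 9] (3 distinct), len 8
Longest length with ≤3 distinct: 8.

8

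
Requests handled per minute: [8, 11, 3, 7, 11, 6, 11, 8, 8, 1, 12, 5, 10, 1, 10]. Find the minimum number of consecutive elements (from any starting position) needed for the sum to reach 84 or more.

add 8: running sum 8 < 84
add 11: running sum 19 < 84
add 3: running sum 22 < 84
add 7: running sum 29 < 84
add 11: running sum 40 < 84
add 6: running sum 46 < 84
add 11: running sum 57 < 84
add 8: running sum 65 < 84
add 8: running sum 73 < 84
add 1: running sum 74 < 84
add 12: shortest ending here [8, 11, 3, 7, 11, 6, 11, 8, 8, 1, 12] sum 86, len 11
add 5: shortest ending here [8, 11, 3, 7, 11, 6, 11, 8, 8, 1, 12, 5] sum 91, len 12
add 10: shortest ending here [11, 3, 7, 11, 6, 11, 8, 8, 1, 12, 5, 10] sum 93, len 12
add 1: shortest ending here [11, 3, 7, 11, 6, 11, 8, 8, 1, 12, 5, 10, 1] sum 94, len 13
add 10: shortest ending here [7, 11, 6, 11, 8, 8, 1, 12, 5, 10, 1, 10] sum 90, len 12
Shortest qualifying length: 11.

11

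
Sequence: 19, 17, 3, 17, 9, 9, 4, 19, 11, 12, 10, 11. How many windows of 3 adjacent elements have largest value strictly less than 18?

6

(19, 17, 3) → max 19
(17, 3, 17) → max 17  < 18 ✓
(3, 17, 9) → max 17  < 18 ✓
(17, 9, 9) → max 17  < 18 ✓
(9, 9, 4) → max 9  < 18 ✓
(9, 4, 19) → max 19
(4, 19, 11) → max 19
(19, 11, 12) → max 19
(11, 12, 10) → max 12  < 18 ✓
(12, 10, 11) → max 12  < 18 ✓
6 windows satisfy the condition.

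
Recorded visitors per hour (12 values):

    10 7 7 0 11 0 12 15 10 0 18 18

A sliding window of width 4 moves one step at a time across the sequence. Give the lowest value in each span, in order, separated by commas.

0, 0, 0, 0, 0, 0, 0, 0, 0

(10, 7, 7, 0) → min 0
(7, 7, 0, 11) → min 0
(7, 0, 11, 0) → min 0
(0, 11, 0, 12) → min 0
(11, 0, 12, 15) → min 0
(0, 12, 15, 10) → min 0
(12, 15, 10, 0) → min 0
(15, 10, 0, 18) → min 0
(10, 0, 18, 18) → min 0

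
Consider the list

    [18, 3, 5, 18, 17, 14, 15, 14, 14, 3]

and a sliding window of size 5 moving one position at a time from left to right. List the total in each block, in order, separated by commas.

18 3 5 18 17 → sum 61
3 5 18 17 14 → sum 57
5 18 17 14 15 → sum 69
18 17 14 15 14 → sum 78
17 14 15 14 14 → sum 74
14 15 14 14 3 → sum 60

61, 57, 69, 78, 74, 60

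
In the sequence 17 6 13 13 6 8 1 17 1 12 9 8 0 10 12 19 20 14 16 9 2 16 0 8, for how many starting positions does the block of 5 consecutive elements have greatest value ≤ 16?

[17, 6, 13, 13, 6] → max 17
[6, 13, 13, 6, 8] → max 13  ≤ 16 ✓
[13, 13, 6, 8, 1] → max 13  ≤ 16 ✓
[13, 6, 8, 1, 17] → max 17
[6, 8, 1, 17, 1] → max 17
[8, 1, 17, 1, 12] → max 17
[1, 17, 1, 12, 9] → max 17
[17, 1, 12, 9, 8] → max 17
[1, 12, 9, 8, 0] → max 12  ≤ 16 ✓
[12, 9, 8, 0, 10] → max 12  ≤ 16 ✓
[9, 8, 0, 10, 12] → max 12  ≤ 16 ✓
[8, 0, 10, 12, 19] → max 19
[0, 10, 12, 19, 20] → max 20
[10, 12, 19, 20, 14] → max 20
[12, 19, 20, 14, 16] → max 20
[19, 20, 14, 16, 9] → max 20
[20, 14, 16, 9, 2] → max 20
[14, 16, 9, 2, 16] → max 16  ≤ 16 ✓
[16, 9, 2, 16, 0] → max 16  ≤ 16 ✓
[9, 2, 16, 0, 8] → max 16  ≤ 16 ✓
8 windows satisfy the condition.

8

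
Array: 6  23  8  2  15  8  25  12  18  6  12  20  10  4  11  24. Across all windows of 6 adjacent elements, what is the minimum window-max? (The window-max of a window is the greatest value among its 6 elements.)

20

[6, 23, 8, 2, 15, 8] → max 23
[23, 8, 2, 15, 8, 25] → max 25
[8, 2, 15, 8, 25, 12] → max 25
[2, 15, 8, 25, 12, 18] → max 25
[15, 8, 25, 12, 18, 6] → max 25
[8, 25, 12, 18, 6, 12] → max 25
[25, 12, 18, 6, 12, 20] → max 25
[12, 18, 6, 12, 20, 10] → max 20
[18, 6, 12, 20, 10, 4] → max 20
[6, 12, 20, 10, 4, 11] → max 20
[12, 20, 10, 4, 11, 24] → max 24
Minimum of these is 20.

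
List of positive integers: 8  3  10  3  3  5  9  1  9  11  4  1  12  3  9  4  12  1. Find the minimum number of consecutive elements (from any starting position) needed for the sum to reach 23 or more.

add 8: running sum 8 < 23
add 3: running sum 11 < 23
add 10: running sum 21 < 23
end 3: [8, 3, 10, 3] sum 24, len 4
end 4: [8, 3, 10, 3, 3] sum 27, len 5
end 5: [3, 10, 3, 3, 5] sum 24, len 5
end 6: [10, 3, 3, 5, 9] sum 30, len 5
end 7: [10, 3, 3, 5, 9, 1] sum 31, len 6
end 8: [5, 9, 1, 9] sum 24, len 4
end 9: [9, 1, 9, 11] sum 30, len 4
end 10: [9, 11, 4] sum 24, len 3
end 11: [9, 11, 4, 1] sum 25, len 4
end 12: [11, 4, 1, 12] sum 28, len 4
end 13: [11, 4, 1, 12, 3] sum 31, len 5
end 14: [12, 3, 9] sum 24, len 3
end 15: [12, 3, 9, 4] sum 28, len 4
end 16: [9, 4, 12] sum 25, len 3
end 17: [9, 4, 12, 1] sum 26, len 4
Shortest qualifying length: 3.

3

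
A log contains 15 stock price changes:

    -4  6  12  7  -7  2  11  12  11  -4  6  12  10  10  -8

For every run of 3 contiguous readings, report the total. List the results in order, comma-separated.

(-4, 6, 12) → sum 14
(6, 12, 7) → sum 25
(12, 7, -7) → sum 12
(7, -7, 2) → sum 2
(-7, 2, 11) → sum 6
(2, 11, 12) → sum 25
(11, 12, 11) → sum 34
(12, 11, -4) → sum 19
(11, -4, 6) → sum 13
(-4, 6, 12) → sum 14
(6, 12, 10) → sum 28
(12, 10, 10) → sum 32
(10, 10, -8) → sum 12

14, 25, 12, 2, 6, 25, 34, 19, 13, 14, 28, 32, 12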